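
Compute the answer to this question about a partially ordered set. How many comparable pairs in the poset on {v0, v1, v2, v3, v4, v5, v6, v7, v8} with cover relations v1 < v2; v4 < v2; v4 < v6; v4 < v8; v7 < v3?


A comparable pair {a,b} has a < b or b < a in the order.
Count unordered pairs where one element is strictly below the other.
Examples: {v1,v2}, {v2,v4}, {v3,v7}, {v4,v6}, ...
Total comparable pairs: 5


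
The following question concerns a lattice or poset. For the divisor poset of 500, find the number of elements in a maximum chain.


A chain is a totally ordered subset; we count the number of elements in a maximum chain.
Compute, for each element x, the size of the longest chain ending at x:
  1: 1
  2: 2
  5: 2
  4: 3
  25: 3
  10: 3
  ...
A maximum chain: 1 < 2 < 4 < 20 < 100 < 500
Number of elements in the longest chain: 6


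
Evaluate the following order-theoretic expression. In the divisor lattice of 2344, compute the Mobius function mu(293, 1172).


In a divisor lattice, mu(a,b) = mu(b/a) where mu is the classical Mobius function.
b/a = 1172/293 = 4
Prime factorization of 4: primes [2]
4 is not squarefree, so mu(4) = 0


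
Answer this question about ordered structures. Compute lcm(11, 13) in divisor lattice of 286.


In a divisor lattice, join = lcm (least common multiple).
gcd(11,13) = 1
lcm(11,13) = 11*13/gcd = 143/1 = 143


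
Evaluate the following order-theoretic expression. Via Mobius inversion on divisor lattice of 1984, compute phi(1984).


phi(n) = n * prod_{p|n} (1 - 1/p).
Prime divisors of 1984: [2, 31]
phi(1984) = 1984 * (1 - 1/2) * (1 - 1/31)
phi(1984) = 960


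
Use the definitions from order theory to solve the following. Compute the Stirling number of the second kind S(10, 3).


S(n,k) = k*S(n-1,k) + S(n-1,k-1).
S(9,3) = 3025, S(9,2) = 255
S(10,3) = 3*3025 + 255 = 9075 + 255
S(10,3) = 9330


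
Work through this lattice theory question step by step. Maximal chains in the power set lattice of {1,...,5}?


A maximal chain goes from the minimum element to a maximal element via cover relations.
Counting all min-to-max paths in the cover graph.
Total maximal chains: 120


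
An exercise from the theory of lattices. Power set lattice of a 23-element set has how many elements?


Power set = 2^n.
2^23 = 8388608


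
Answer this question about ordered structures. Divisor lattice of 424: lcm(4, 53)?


Join=lcm.
gcd(4,53)=1
lcm=212


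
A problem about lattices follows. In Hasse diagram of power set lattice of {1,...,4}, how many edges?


A cover relation a -< b holds when a < b with no c strictly between.
Cover relations:
  {} -< {1}
  {} -< {2}
  {} -< {3}
  {} -< {4}
  {1} -< {1,2}
  {1} -< {1,3}
  {1} -< {1,4}
  {2} -< {1,2}
  ...24 more
Total: 32


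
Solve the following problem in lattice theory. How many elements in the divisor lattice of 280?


Divisors of 280: [1, 2, 4, 5, 7, 8, 10, 14, 20, 28, 35, 40, 56, 70, 140, 280]
Count: 16


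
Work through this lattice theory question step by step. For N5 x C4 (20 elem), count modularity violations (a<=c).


Modular law: if a <= c then a v (b ^ c) = (a v b) ^ c.
Check all triples (a,b,c) with a <= c among 20 elements.
  e.g. a=(a,0), b=(c,0), c=(b,0): lhs=(a,0) != rhs=(b,0)
  e.g. a=(a,0), b=(c,1), c=(b,0): lhs=(a,0) != rhs=(b,0)
Total violating triples: 40


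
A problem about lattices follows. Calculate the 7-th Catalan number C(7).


C(n) = C(2n, n) / (n+1).
C(14, 7) = 3432
C(7) = 3432 / 8 = 429


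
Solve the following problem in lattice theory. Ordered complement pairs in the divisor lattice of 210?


Complement pair (a,b): a meet b = bottom, a join b = top.
Here: gcd(a,b)=1 and lcm(a,b)=210, i.e. a*b=210 with a,b coprime.
Pairs found: (1,210), (2,105), (3,70), (5,42), ... (12 more)
Total ordered pairs: 16


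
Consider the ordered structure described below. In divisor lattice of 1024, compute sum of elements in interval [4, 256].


Interval [4,256] in divisors of 1024: [4, 8, 16, 32, 64, 128, 256]
Sum = 508


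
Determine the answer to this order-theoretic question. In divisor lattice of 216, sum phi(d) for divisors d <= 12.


Divisors of 216 up to 12: [1, 2, 3, 4, 6, 8, 9, 12]
phi values: [1, 1, 2, 2, 2, 4, 6, 4]
Sum = 22


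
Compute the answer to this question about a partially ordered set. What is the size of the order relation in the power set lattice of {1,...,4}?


The order relation is {(a,b) : a <= b}, reflexive so it includes (a,a).
Examples: ({},{}), ({},{1,2}), ({},{1,2,3}), ({},{1,2,3,4}), ({},{1,2,4}), ...
Total ordered pairs: 81


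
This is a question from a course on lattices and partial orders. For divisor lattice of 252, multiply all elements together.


Divisors of 252: [1, 2, 3, 4, 6, 7, 9, 12, 14, 18, 21, 28, 36, 42, 63, 84, 126, 252]
Product = n^(d(n)/2) = 252^(18/2)
Product = 4098310578334288576512


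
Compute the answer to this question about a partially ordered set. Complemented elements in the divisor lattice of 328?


An element a is complemented if some b has a meet b = bottom, a join b = top.
a is complemented iff gcd(a, n/a)=1, i.e. a is a unitary divisor of 328.
Complemented elements: 1, 8, 41, 328
Count: 4


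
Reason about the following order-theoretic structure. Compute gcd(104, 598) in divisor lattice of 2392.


In a divisor lattice, meet = gcd (greatest common divisor).
By Euclidean algorithm or factoring: gcd(104,598) = 26


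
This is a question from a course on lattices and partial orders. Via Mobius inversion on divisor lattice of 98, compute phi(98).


phi(n) = n * prod_{p|n} (1 - 1/p).
Prime divisors of 98: [2, 7]
phi(98) = 98 * (1 - 1/2) * (1 - 1/7)
phi(98) = 42


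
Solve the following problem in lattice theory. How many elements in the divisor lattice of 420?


Divisors of 420: [1, 2, 3, 4, 5, 6, 7, 10, 12, 14, 15, 20, 21, 28, 30, 35, 42, 60, 70, 84, 105, 140, 210, 420]
Count: 24


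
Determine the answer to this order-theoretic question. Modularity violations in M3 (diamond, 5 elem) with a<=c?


Modular law: if a <= c then a v (b ^ c) = (a v b) ^ c.
Check all triples (a,b,c) with a <= c among 5 elements.
This lattice is modular (diamonds M_m and their chain-products are modular).
Total violating triples: 0


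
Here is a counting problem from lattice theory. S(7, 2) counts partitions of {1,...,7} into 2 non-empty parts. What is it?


S(n,k) = k*S(n-1,k) + S(n-1,k-1).
S(6,2) = 31, S(6,1) = 1
S(7,2) = 2*31 + 1 = 62 + 1
S(7,2) = 63


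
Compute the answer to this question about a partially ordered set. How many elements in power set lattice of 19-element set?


Power set = 2^n.
2^19 = 524288


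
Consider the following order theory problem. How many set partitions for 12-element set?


B(n) = number of set partitions of an n-element set.
B(n) satisfies the recurrence: B(n+1) = sum_k C(n,k)*B(k).
B(12) = 4213597


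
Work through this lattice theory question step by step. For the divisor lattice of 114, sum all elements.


sigma(n) = sum of divisors.
Divisors of 114: [1, 2, 3, 6, 19, 38, 57, 114]
Sum = 240


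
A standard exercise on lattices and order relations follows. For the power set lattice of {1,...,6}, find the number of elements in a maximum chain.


A chain is a totally ordered subset; we count the number of elements in a maximum chain.
Compute, for each element x, the size of the longest chain ending at x:
  {}: 1
  {1}: 2
  {2}: 2
  {3}: 2
  {4}: 2
  {5}: 2
  ...
A maximum chain: {} < {1} < {1,2} < {1,2,3} < {1,2,3,4} < {1,2,3,4,5} < {1,2,3,4,5,6}
Number of elements in the longest chain: 7


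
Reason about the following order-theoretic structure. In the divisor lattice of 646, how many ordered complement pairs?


Complement pair (a,b): a meet b = bottom, a join b = top.
Here: gcd(a,b)=1 and lcm(a,b)=646, i.e. a*b=646 with a,b coprime.
Pairs found: (1,646), (2,323), (17,38), (19,34), ... (4 more)
Total ordered pairs: 8


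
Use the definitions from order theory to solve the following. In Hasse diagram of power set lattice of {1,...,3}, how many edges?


A cover relation a -< b holds when a < b with no c strictly between.
Cover relations:
  {} -< {1}
  {} -< {2}
  {} -< {3}
  {1} -< {1,2}
  {1} -< {1,3}
  {2} -< {1,2}
  {2} -< {2,3}
  {3} -< {1,3}
  ...4 more
Total: 12


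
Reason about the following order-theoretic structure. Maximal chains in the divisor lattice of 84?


A maximal chain goes from the minimum element to a maximal element via cover relations.
Counting all min-to-max paths in the cover graph.
Total maximal chains: 12


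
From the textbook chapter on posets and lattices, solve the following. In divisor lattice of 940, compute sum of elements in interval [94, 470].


Interval [94,470] in divisors of 940: [94, 470]
Sum = 564


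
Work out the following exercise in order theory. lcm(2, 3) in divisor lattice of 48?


Join=lcm.
gcd(2,3)=1
lcm=6


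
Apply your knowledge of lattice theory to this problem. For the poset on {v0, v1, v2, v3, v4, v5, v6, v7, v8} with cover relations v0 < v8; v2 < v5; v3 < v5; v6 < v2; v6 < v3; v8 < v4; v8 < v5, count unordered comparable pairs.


A comparable pair {a,b} has a < b or b < a in the order.
Count unordered pairs where one element is strictly below the other.
Examples: {v0,v4}, {v0,v5}, {v0,v8}, {v2,v5}, ...
Total comparable pairs: 10


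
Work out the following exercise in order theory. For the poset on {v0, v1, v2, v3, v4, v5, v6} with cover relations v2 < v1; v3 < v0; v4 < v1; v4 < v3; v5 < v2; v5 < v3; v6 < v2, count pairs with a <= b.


The order relation is {(a,b) : a <= b}, reflexive so it includes (a,a).
Examples: (v0,v0), (v1,v1), (v2,v1), (v2,v2), (v3,v0), ...
Total ordered pairs: 18


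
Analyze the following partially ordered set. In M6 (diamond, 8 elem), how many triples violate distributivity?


Distributive law: a ^ (b v c) = (a ^ b) v (a ^ c).
Check all 8^3 = 512 ordered triples (a,b,c).
  e.g. a=a1, b=a2, c=a3: lhs=a1 != rhs=0
  e.g. a=a1, b=a2, c=a4: lhs=a1 != rhs=0
Total violating triples: 120


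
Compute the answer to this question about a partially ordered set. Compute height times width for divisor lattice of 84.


Height = length of longest chain minus 1; width = size of largest antichain.
A maximum chain: 1 | 7 | 21 | 42 | 84  (height 4).
A maximum antichain: {4, 6, 14, 21}  (width 4).
Product = 4 * 4 = 16


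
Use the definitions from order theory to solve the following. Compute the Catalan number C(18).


C(n) = C(2n, n) / (n+1).
C(36, 18) = 9075135300
C(18) = 9075135300 / 19 = 477638700


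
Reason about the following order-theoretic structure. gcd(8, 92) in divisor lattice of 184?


Meet=gcd.
gcd(8,92)=4


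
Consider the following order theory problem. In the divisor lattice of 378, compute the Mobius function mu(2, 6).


In a divisor lattice, mu(a,b) = mu(b/a) where mu is the classical Mobius function.
b/a = 6/2 = 3
Prime factorization of 3: primes [3]
3 is squarefree with 1 prime factor(s), so mu(3) = (-1)^1 = -1


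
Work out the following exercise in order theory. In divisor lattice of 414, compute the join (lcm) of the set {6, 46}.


In a divisor lattice, join = lcm (least common multiple).
Compute lcm iteratively: start with first element, then lcm(current, next).
Elements: [6, 46]
lcm(6,46) = 138
Final lcm = 138


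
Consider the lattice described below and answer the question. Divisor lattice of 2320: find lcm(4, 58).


In a divisor lattice, join = lcm (least common multiple).
gcd(4,58) = 2
lcm(4,58) = 4*58/gcd = 232/2 = 116


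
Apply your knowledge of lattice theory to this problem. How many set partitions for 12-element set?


B(n) = number of set partitions of an n-element set.
B(n) satisfies the recurrence: B(n+1) = sum_k C(n,k)*B(k).
B(12) = 4213597


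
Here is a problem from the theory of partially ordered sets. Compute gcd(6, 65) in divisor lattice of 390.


In a divisor lattice, meet = gcd (greatest common divisor).
By Euclidean algorithm or factoring: gcd(6,65) = 1


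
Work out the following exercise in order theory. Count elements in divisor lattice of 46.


Divisors of 46: [1, 2, 23, 46]
Count: 4


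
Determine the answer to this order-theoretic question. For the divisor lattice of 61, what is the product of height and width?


Height = length of longest chain minus 1; width = size of largest antichain.
A maximum chain: 1 | 61  (height 1).
A maximum antichain: {1}  (width 1).
Product = 1 * 1 = 1


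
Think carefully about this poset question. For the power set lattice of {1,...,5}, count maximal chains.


A maximal chain goes from the minimum element to a maximal element via cover relations.
Counting all min-to-max paths in the cover graph.
Total maximal chains: 120


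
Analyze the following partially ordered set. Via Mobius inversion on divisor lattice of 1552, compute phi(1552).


phi(n) = n * prod_{p|n} (1 - 1/p).
Prime divisors of 1552: [2, 97]
phi(1552) = 1552 * (1 - 1/2) * (1 - 1/97)
phi(1552) = 768


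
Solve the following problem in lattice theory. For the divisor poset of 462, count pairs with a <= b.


The order relation is {(a,b) : a <= b}, reflexive so it includes (a,a).
Examples: (1,1), (1,11), (1,14), (1,154), (1,2), ...
Total ordered pairs: 81


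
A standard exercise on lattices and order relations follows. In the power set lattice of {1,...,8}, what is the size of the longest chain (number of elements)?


A chain is a totally ordered subset; we count the number of elements in a maximum chain.
Compute, for each element x, the size of the longest chain ending at x:
  {}: 1
  {1}: 2
  {2}: 2
  {3}: 2
  {4}: 2
  {5}: 2
  ...
A maximum chain: {} < {1} < {1,2} < {1,2,3} < {1,2,3,4} < {1,2,3,4,5} < {1,2,3,4,5,6} < {1,2,3,4,5,6,7} < {1,2,3,4,5,6,7,8}
Number of elements in the longest chain: 9


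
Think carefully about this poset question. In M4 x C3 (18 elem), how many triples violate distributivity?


Distributive law: a ^ (b v c) = (a ^ b) v (a ^ c).
Check all 18^3 = 5832 ordered triples (a,b,c).
  e.g. a=(a1,0), b=(a2,0), c=(a3,0): lhs=(a1,0) != rhs=(0,0)
  e.g. a=(a1,0), b=(a2,0), c=(a3,1): lhs=(a1,0) != rhs=(0,0)
Total violating triples: 648


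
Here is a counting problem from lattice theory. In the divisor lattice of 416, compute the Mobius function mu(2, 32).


In a divisor lattice, mu(a,b) = mu(b/a) where mu is the classical Mobius function.
b/a = 32/2 = 16
Prime factorization of 16: primes [2]
16 is not squarefree, so mu(16) = 0


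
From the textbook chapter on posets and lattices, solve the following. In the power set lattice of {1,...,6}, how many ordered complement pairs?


Complement pair (a,b): a meet b = bottom, a join b = top.
Here: A intersect B = {} and A union B = {1,...,6}.
Pairs found: ({},{1,2,3,4,5,6}), ({1},{2,3,4,5,6}), ({2},{1,3,4,5,6}), ({3},{1,2,4,5,6}), ... (60 more)
Total ordered pairs: 64


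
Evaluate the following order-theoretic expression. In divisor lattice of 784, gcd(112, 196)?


Meet=gcd.
gcd(112,196)=28


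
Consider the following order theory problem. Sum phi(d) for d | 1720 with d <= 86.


Divisors of 1720 up to 86: [1, 2, 4, 5, 8, 10, 20, 40, 43, 86]
phi values: [1, 1, 2, 4, 4, 4, 8, 16, 42, 42]
Sum = 124


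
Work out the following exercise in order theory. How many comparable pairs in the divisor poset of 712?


A comparable pair {a,b} has a < b or b < a in the order.
Count unordered pairs where one element is strictly below the other.
Examples: {1,2}, {1,4}, {1,8}, {1,89}, ...
Total comparable pairs: 22


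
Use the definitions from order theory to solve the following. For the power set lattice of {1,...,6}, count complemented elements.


An element a is complemented if some b has a meet b = bottom, a join b = top.
every subset A has complement S\A, so all elements are complemented.
Complemented elements: {}, {1}, {2}, {3}, {4}, {5}, ... (58 more)
Count: 64


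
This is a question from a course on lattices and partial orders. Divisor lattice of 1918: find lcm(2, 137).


In a divisor lattice, join = lcm (least common multiple).
gcd(2,137) = 1
lcm(2,137) = 2*137/gcd = 274/1 = 274


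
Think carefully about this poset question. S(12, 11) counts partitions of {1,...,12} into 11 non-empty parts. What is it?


S(n,k) = k*S(n-1,k) + S(n-1,k-1).
S(11,11) = 1, S(11,10) = 55
S(12,11) = 11*1 + 55 = 11 + 55
S(12,11) = 66


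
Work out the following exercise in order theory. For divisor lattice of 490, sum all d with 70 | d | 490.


Interval [70,490] in divisors of 490: [70, 490]
Sum = 560


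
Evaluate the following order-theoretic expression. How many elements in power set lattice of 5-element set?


Power set = 2^n.
2^5 = 32


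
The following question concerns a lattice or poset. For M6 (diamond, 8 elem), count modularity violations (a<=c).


Modular law: if a <= c then a v (b ^ c) = (a v b) ^ c.
Check all triples (a,b,c) with a <= c among 8 elements.
This lattice is modular (diamonds M_m and their chain-products are modular).
Total violating triples: 0


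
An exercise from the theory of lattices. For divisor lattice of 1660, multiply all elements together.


Divisors of 1660: [1, 2, 4, 5, 10, 20, 83, 166, 332, 415, 830, 1660]
Product = n^(d(n)/2) = 1660^(12/2)
Product = 20924183895616000000


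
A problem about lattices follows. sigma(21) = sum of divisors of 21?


sigma(n) = sum of divisors.
Divisors of 21: [1, 3, 7, 21]
Sum = 32


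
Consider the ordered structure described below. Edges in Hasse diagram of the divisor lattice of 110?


A cover relation a -< b holds when a < b with no c strictly between.
Cover relations:
  1 -< 2
  1 -< 5
  1 -< 11
  2 -< 10
  2 -< 22
  5 -< 10
  5 -< 55
  10 -< 110
  ...4 more
Total: 12


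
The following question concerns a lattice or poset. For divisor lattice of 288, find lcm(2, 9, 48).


In a divisor lattice, join = lcm (least common multiple).
Compute lcm iteratively: start with first element, then lcm(current, next).
Elements: [2, 9, 48]
lcm(2,9) = 18
lcm(18,48) = 144
Final lcm = 144


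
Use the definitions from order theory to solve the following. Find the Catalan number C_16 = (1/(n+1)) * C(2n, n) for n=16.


C(n) = C(2n, n) / (n+1).
C(32, 16) = 601080390
C(16) = 601080390 / 17 = 35357670


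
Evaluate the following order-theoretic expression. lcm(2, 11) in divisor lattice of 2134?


Join=lcm.
gcd(2,11)=1
lcm=22


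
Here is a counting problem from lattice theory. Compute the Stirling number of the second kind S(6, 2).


S(n,k) = k*S(n-1,k) + S(n-1,k-1).
S(5,2) = 15, S(5,1) = 1
S(6,2) = 2*15 + 1 = 30 + 1
S(6,2) = 31


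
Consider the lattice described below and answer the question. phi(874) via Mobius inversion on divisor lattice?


phi(n) = n * prod_{p|n} (1 - 1/p).
Prime divisors of 874: [2, 19, 23]
phi(874) = 874 * (1 - 1/2) * (1 - 1/19) * (1 - 1/23)
phi(874) = 396


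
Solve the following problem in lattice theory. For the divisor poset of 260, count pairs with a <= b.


The order relation is {(a,b) : a <= b}, reflexive so it includes (a,a).
Examples: (1,1), (1,10), (1,13), (1,130), (1,2), ...
Total ordered pairs: 54


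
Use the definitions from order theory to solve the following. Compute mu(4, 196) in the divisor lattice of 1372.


In a divisor lattice, mu(a,b) = mu(b/a) where mu is the classical Mobius function.
b/a = 196/4 = 49
Prime factorization of 49: primes [7]
49 is not squarefree, so mu(49) = 0


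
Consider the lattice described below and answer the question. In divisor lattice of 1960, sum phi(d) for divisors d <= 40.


Divisors of 1960 up to 40: [1, 2, 4, 5, 7, 8, 10, 14, 20, 28, 35, 40]
phi values: [1, 1, 2, 4, 6, 4, 4, 6, 8, 12, 24, 16]
Sum = 88


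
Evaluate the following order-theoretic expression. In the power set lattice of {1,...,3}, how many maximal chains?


A maximal chain goes from the minimum element to a maximal element via cover relations.
Counting all min-to-max paths in the cover graph.
Total maximal chains: 6


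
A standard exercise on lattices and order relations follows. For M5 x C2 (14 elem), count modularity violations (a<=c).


Modular law: if a <= c then a v (b ^ c) = (a v b) ^ c.
Check all triples (a,b,c) with a <= c among 14 elements.
This lattice is modular (diamonds M_m and their chain-products are modular).
Total violating triples: 0


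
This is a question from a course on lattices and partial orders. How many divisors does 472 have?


Divisors of 472: [1, 2, 4, 8, 59, 118, 236, 472]
Count: 8


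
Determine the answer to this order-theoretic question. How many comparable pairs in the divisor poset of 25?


A comparable pair {a,b} has a < b or b < a in the order.
Count unordered pairs where one element is strictly below the other.
Examples: {1,5}, {1,25}, {5,25}
Total comparable pairs: 3


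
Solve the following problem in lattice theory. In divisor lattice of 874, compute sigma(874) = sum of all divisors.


sigma(n) = sum of divisors.
Divisors of 874: [1, 2, 19, 23, 38, 46, 437, 874]
Sum = 1440


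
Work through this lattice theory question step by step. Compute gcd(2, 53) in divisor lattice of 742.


In a divisor lattice, meet = gcd (greatest common divisor).
By Euclidean algorithm or factoring: gcd(2,53) = 1


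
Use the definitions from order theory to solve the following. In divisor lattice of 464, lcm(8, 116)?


Join=lcm.
gcd(8,116)=4
lcm=232


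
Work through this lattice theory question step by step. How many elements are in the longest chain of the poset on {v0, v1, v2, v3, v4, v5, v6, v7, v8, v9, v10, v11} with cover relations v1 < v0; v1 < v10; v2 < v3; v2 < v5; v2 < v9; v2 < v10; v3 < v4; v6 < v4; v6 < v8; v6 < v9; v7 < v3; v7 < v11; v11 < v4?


A chain is a totally ordered subset; we count the number of elements in a maximum chain.
Compute, for each element x, the size of the longest chain ending at x:
  v1: 1
  v2: 1
  v6: 1
  v7: 1
  v0: 2
  v5: 2
  ...
A maximum chain: v2 < v3 < v4
Number of elements in the longest chain: 3


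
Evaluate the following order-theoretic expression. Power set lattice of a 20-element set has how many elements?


Power set = 2^n.
2^20 = 1048576


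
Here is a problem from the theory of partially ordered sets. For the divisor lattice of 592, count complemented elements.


An element a is complemented if some b has a meet b = bottom, a join b = top.
a is complemented iff gcd(a, n/a)=1, i.e. a is a unitary divisor of 592.
Complemented elements: 1, 16, 37, 592
Count: 4


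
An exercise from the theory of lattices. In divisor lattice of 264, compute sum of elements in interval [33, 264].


Interval [33,264] in divisors of 264: [33, 66, 132, 264]
Sum = 495


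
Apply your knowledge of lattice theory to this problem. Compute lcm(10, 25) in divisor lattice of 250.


In a divisor lattice, join = lcm (least common multiple).
gcd(10,25) = 5
lcm(10,25) = 10*25/gcd = 250/5 = 50


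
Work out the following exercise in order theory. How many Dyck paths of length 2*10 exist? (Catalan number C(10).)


C(n) = C(2n, n) / (n+1).
C(20, 10) = 184756
C(10) = 184756 / 11 = 16796


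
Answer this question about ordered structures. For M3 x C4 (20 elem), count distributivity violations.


Distributive law: a ^ (b v c) = (a ^ b) v (a ^ c).
Check all 20^3 = 8000 ordered triples (a,b,c).
  e.g. a=(a1,0), b=(a2,0), c=(a3,0): lhs=(a1,0) != rhs=(0,0)
  e.g. a=(a1,0), b=(a2,0), c=(a3,1): lhs=(a1,0) != rhs=(0,0)
Total violating triples: 384


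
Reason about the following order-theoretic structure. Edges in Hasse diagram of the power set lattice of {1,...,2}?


A cover relation a -< b holds when a < b with no c strictly between.
Cover relations:
  {} -< {1}
  {} -< {2}
  {1} -< {1,2}
  {2} -< {1,2}
Total: 4


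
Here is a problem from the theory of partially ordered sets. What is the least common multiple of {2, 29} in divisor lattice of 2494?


In a divisor lattice, join = lcm (least common multiple).
Compute lcm iteratively: start with first element, then lcm(current, next).
Elements: [2, 29]
lcm(2,29) = 58
Final lcm = 58


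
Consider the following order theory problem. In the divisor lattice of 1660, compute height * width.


Height = length of longest chain minus 1; width = size of largest antichain.
A maximum chain: 1 | 83 | 415 | 830 | 1660  (height 4).
A maximum antichain: {4, 10, 166, 415}  (width 4).
Product = 4 * 4 = 16


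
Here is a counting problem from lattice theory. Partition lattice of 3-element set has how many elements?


B(n) = number of set partitions of an n-element set.
B(n) satisfies the recurrence: B(n+1) = sum_k C(n,k)*B(k).
B(3) = 5


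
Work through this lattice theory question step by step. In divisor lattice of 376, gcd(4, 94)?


Meet=gcd.
gcd(4,94)=2


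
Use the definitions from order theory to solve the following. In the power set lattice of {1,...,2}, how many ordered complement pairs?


Complement pair (a,b): a meet b = bottom, a join b = top.
Here: A intersect B = {} and A union B = {1,...,2}.
Pairs found: ({},{1,2}), ({1},{2}), ({2},{1}), ({1,2},{})
Total ordered pairs: 4


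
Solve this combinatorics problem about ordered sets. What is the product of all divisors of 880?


Divisors of 880: [1, 2, 4, 5, 8, 10, 11, 16, 20, 22, 40, 44, 55, 80, 88, 110, 176, 220, 440, 880]
Product = n^(d(n)/2) = 880^(20/2)
Product = 278500976009402122240000000000


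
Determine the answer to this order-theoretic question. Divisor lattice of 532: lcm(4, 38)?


Join=lcm.
gcd(4,38)=2
lcm=76


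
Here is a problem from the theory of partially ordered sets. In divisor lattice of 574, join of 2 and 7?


In a divisor lattice, join = lcm (least common multiple).
gcd(2,7) = 1
lcm(2,7) = 2*7/gcd = 14/1 = 14


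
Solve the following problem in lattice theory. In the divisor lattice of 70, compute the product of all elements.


Divisors of 70: [1, 2, 5, 7, 10, 14, 35, 70]
Product = n^(d(n)/2) = 70^(8/2)
Product = 24010000


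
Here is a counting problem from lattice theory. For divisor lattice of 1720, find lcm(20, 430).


In a divisor lattice, join = lcm (least common multiple).
Compute lcm iteratively: start with first element, then lcm(current, next).
Elements: [20, 430]
lcm(20,430) = 860
Final lcm = 860


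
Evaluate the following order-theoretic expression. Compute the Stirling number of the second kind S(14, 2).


S(n,k) = k*S(n-1,k) + S(n-1,k-1).
S(13,2) = 4095, S(13,1) = 1
S(14,2) = 2*4095 + 1 = 8190 + 1
S(14,2) = 8191


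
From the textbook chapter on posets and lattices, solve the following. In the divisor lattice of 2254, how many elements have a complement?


An element a is complemented if some b has a meet b = bottom, a join b = top.
a is complemented iff gcd(a, n/a)=1, i.e. a is a unitary divisor of 2254.
Complemented elements: 1, 2, 23, 46, 49, 98, ... (2 more)
Count: 8


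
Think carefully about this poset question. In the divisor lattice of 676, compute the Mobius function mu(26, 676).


In a divisor lattice, mu(a,b) = mu(b/a) where mu is the classical Mobius function.
b/a = 676/26 = 26
Prime factorization of 26: primes [2, 13]
26 is squarefree with 2 prime factor(s), so mu(26) = (-1)^2 = 1


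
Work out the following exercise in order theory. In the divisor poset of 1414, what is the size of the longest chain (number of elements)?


A chain is a totally ordered subset; we count the number of elements in a maximum chain.
Compute, for each element x, the size of the longest chain ending at x:
  1: 1
  2: 2
  7: 2
  101: 2
  14: 3
  202: 3
  ...
A maximum chain: 1 < 2 < 14 < 1414
Number of elements in the longest chain: 4


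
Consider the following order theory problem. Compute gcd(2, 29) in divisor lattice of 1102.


In a divisor lattice, meet = gcd (greatest common divisor).
By Euclidean algorithm or factoring: gcd(2,29) = 1


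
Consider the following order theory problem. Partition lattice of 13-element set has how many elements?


B(n) = number of set partitions of an n-element set.
B(n) satisfies the recurrence: B(n+1) = sum_k C(n,k)*B(k).
B(13) = 27644437


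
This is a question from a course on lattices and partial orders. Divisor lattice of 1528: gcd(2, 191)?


Meet=gcd.
gcd(2,191)=1


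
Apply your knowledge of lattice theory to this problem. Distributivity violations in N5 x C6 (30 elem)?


Distributive law: a ^ (b v c) = (a ^ b) v (a ^ c).
Check all 30^3 = 27000 ordered triples (a,b,c).
  e.g. a=(b,0), b=(a,0), c=(c,0): lhs=(b,0) != rhs=(a,0)
  e.g. a=(b,0), b=(a,0), c=(c,1): lhs=(b,0) != rhs=(a,0)
Total violating triples: 432


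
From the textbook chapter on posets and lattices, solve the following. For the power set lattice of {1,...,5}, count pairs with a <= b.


The order relation is {(a,b) : a <= b}, reflexive so it includes (a,a).
Examples: ({},{}), ({},{1,2}), ({},{1,2,3}), ({},{1,2,3,4}), ({},{1,2,3,4,5}), ...
Total ordered pairs: 243


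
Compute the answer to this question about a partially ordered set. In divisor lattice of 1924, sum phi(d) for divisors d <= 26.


Divisors of 1924 up to 26: [1, 2, 4, 13, 26]
phi values: [1, 1, 2, 12, 12]
Sum = 28


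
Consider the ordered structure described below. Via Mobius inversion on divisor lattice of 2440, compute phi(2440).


phi(n) = n * prod_{p|n} (1 - 1/p).
Prime divisors of 2440: [2, 5, 61]
phi(2440) = 2440 * (1 - 1/2) * (1 - 1/5) * (1 - 1/61)
phi(2440) = 960


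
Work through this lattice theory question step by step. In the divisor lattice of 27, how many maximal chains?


A maximal chain goes from the minimum element to a maximal element via cover relations.
Counting all min-to-max paths in the cover graph.
Total maximal chains: 1


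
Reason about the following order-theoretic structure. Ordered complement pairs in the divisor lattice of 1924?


Complement pair (a,b): a meet b = bottom, a join b = top.
Here: gcd(a,b)=1 and lcm(a,b)=1924, i.e. a*b=1924 with a,b coprime.
Pairs found: (1,1924), (4,481), (13,148), (37,52), ... (4 more)
Total ordered pairs: 8


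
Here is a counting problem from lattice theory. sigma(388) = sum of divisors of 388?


sigma(n) = sum of divisors.
Divisors of 388: [1, 2, 4, 97, 194, 388]
Sum = 686


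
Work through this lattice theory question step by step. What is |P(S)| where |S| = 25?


Power set = 2^n.
2^25 = 33554432


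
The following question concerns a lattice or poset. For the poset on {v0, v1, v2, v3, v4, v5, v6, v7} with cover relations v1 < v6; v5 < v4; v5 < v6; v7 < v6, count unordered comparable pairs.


A comparable pair {a,b} has a < b or b < a in the order.
Count unordered pairs where one element is strictly below the other.
Examples: {v1,v6}, {v4,v5}, {v5,v6}, {v6,v7}
Total comparable pairs: 4


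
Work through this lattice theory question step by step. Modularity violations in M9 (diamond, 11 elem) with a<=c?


Modular law: if a <= c then a v (b ^ c) = (a v b) ^ c.
Check all triples (a,b,c) with a <= c among 11 elements.
This lattice is modular (diamonds M_m and their chain-products are modular).
Total violating triples: 0


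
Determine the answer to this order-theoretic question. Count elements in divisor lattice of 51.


Divisors of 51: [1, 3, 17, 51]
Count: 4


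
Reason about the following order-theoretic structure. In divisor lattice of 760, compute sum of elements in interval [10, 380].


Interval [10,380] in divisors of 760: [10, 20, 190, 380]
Sum = 600


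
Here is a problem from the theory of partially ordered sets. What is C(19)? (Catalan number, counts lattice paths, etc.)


C(n) = C(2n, n) / (n+1).
C(38, 19) = 35345263800
C(19) = 35345263800 / 20 = 1767263190


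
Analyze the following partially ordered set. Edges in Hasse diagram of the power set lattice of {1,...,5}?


A cover relation a -< b holds when a < b with no c strictly between.
Cover relations:
  {} -< {1}
  {} -< {2}
  {} -< {3}
  {} -< {4}
  {} -< {5}
  {1} -< {1,2}
  {1} -< {1,3}
  {1} -< {1,4}
  ...72 more
Total: 80


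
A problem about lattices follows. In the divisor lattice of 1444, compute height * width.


Height = length of longest chain minus 1; width = size of largest antichain.
A maximum chain: 1 | 19 | 361 | 722 | 1444  (height 4).
A maximum antichain: {4, 38, 361}  (width 3).
Product = 4 * 3 = 12


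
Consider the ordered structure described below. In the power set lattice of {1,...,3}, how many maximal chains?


A maximal chain goes from the minimum element to a maximal element via cover relations.
Counting all min-to-max paths in the cover graph.
Total maximal chains: 6


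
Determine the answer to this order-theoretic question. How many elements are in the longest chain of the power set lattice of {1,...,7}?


A chain is a totally ordered subset; we count the number of elements in a maximum chain.
Compute, for each element x, the size of the longest chain ending at x:
  {}: 1
  {1}: 2
  {2}: 2
  {3}: 2
  {4}: 2
  {5}: 2
  ...
A maximum chain: {} < {1} < {1,2} < {1,2,3} < {1,2,3,4} < {1,2,3,4,5} < {1,2,3,4,5,6} < {1,2,3,4,5,6,7}
Number of elements in the longest chain: 8


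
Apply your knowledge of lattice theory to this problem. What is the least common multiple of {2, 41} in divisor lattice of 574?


In a divisor lattice, join = lcm (least common multiple).
Compute lcm iteratively: start with first element, then lcm(current, next).
Elements: [2, 41]
lcm(2,41) = 82
Final lcm = 82


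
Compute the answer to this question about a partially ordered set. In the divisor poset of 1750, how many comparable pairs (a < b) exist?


A comparable pair {a,b} has a < b or b < a in the order.
Count unordered pairs where one element is strictly below the other.
Examples: {1,2}, {1,5}, {1,7}, {1,10}, ...
Total comparable pairs: 74


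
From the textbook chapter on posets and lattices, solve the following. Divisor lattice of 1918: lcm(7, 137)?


Join=lcm.
gcd(7,137)=1
lcm=959


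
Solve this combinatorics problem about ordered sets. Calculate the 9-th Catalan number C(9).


C(n) = C(2n, n) / (n+1).
C(18, 9) = 48620
C(9) = 48620 / 10 = 4862


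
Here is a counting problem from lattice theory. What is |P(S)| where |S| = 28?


Power set = 2^n.
2^28 = 268435456


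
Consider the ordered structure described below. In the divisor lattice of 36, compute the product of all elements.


Divisors of 36: [1, 2, 3, 4, 6, 9, 12, 18, 36]
Product = n^(d(n)/2) = 36^(9/2)
Product = 10077696


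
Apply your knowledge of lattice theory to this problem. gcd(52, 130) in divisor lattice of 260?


Meet=gcd.
gcd(52,130)=26


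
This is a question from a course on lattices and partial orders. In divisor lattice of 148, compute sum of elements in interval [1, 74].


Interval [1,74] in divisors of 148: [1, 2, 37, 74]
Sum = 114


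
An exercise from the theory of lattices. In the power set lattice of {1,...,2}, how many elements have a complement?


An element a is complemented if some b has a meet b = bottom, a join b = top.
every subset A has complement S\A, so all elements are complemented.
Complemented elements: {}, {1}, {2}, {1,2}
Count: 4


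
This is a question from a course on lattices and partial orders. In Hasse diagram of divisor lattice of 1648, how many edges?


A cover relation a -< b holds when a < b with no c strictly between.
Cover relations:
  1 -< 2
  1 -< 103
  2 -< 4
  2 -< 206
  4 -< 8
  4 -< 412
  8 -< 16
  8 -< 824
  ...5 more
Total: 13


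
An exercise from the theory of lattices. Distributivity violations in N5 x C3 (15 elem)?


Distributive law: a ^ (b v c) = (a ^ b) v (a ^ c).
Check all 15^3 = 3375 ordered triples (a,b,c).
  e.g. a=(b,0), b=(a,0), c=(c,0): lhs=(b,0) != rhs=(a,0)
  e.g. a=(b,0), b=(a,0), c=(c,1): lhs=(b,0) != rhs=(a,0)
Total violating triples: 54


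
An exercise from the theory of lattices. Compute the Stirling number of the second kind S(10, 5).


S(n,k) = k*S(n-1,k) + S(n-1,k-1).
S(9,5) = 6951, S(9,4) = 7770
S(10,5) = 5*6951 + 7770 = 34755 + 7770
S(10,5) = 42525


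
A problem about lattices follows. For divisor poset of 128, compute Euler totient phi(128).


phi(n) = n * prod_{p|n} (1 - 1/p).
Prime divisors of 128: [2]
phi(128) = 128 * (1 - 1/2)
phi(128) = 64


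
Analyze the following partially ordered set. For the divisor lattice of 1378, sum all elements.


sigma(n) = sum of divisors.
Divisors of 1378: [1, 2, 13, 26, 53, 106, 689, 1378]
Sum = 2268


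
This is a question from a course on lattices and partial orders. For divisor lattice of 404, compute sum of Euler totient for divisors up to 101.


Divisors of 404 up to 101: [1, 2, 4, 101]
phi values: [1, 1, 2, 100]
Sum = 104


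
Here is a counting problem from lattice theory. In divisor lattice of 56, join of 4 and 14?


In a divisor lattice, join = lcm (least common multiple).
gcd(4,14) = 2
lcm(4,14) = 4*14/gcd = 56/2 = 28


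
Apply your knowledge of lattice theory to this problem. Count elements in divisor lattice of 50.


Divisors of 50: [1, 2, 5, 10, 25, 50]
Count: 6


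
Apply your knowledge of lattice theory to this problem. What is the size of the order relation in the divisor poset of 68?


The order relation is {(a,b) : a <= b}, reflexive so it includes (a,a).
Examples: (1,1), (1,17), (1,2), (1,34), (1,4), ...
Total ordered pairs: 18


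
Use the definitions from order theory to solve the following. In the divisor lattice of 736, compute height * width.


Height = length of longest chain minus 1; width = size of largest antichain.
A maximum chain: 1 | 23 | 46 | 92 | 184 | 368 | 736  (height 6).
A maximum antichain: {2, 23}  (width 2).
Product = 6 * 2 = 12


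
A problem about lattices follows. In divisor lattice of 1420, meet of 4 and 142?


In a divisor lattice, meet = gcd (greatest common divisor).
By Euclidean algorithm or factoring: gcd(4,142) = 2


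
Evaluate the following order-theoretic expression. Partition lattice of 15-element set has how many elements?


B(n) = number of set partitions of an n-element set.
B(n) satisfies the recurrence: B(n+1) = sum_k C(n,k)*B(k).
B(15) = 1382958545


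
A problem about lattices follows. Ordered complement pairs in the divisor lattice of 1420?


Complement pair (a,b): a meet b = bottom, a join b = top.
Here: gcd(a,b)=1 and lcm(a,b)=1420, i.e. a*b=1420 with a,b coprime.
Pairs found: (1,1420), (4,355), (5,284), (20,71), ... (4 more)
Total ordered pairs: 8


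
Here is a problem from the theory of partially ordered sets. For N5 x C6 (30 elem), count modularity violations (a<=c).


Modular law: if a <= c then a v (b ^ c) = (a v b) ^ c.
Check all triples (a,b,c) with a <= c among 30 elements.
  e.g. a=(a,0), b=(c,0), c=(b,0): lhs=(a,0) != rhs=(b,0)
  e.g. a=(a,0), b=(c,1), c=(b,0): lhs=(a,0) != rhs=(b,0)
Total violating triples: 126


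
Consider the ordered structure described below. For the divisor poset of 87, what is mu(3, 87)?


In a divisor lattice, mu(a,b) = mu(b/a) where mu is the classical Mobius function.
b/a = 87/3 = 29
Prime factorization of 29: primes [29]
29 is squarefree with 1 prime factor(s), so mu(29) = (-1)^1 = -1


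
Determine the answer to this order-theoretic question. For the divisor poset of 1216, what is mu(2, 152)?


In a divisor lattice, mu(a,b) = mu(b/a) where mu is the classical Mobius function.
b/a = 152/2 = 76
Prime factorization of 76: primes [2, 19]
76 is not squarefree, so mu(76) = 0


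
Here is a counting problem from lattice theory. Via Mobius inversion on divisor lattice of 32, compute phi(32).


phi(n) = n * prod_{p|n} (1 - 1/p).
Prime divisors of 32: [2]
phi(32) = 32 * (1 - 1/2)
phi(32) = 16


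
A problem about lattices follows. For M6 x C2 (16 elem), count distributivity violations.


Distributive law: a ^ (b v c) = (a ^ b) v (a ^ c).
Check all 16^3 = 4096 ordered triples (a,b,c).
  e.g. a=(a1,0), b=(a2,0), c=(a3,0): lhs=(a1,0) != rhs=(0,0)
  e.g. a=(a1,0), b=(a2,0), c=(a3,1): lhs=(a1,0) != rhs=(0,0)
Total violating triples: 960
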